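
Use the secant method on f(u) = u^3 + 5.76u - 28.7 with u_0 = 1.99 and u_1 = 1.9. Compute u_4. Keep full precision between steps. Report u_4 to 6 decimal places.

2.444554

Secant update: u_(k+1) = u_k − f(u_k)·(u_k − u_(k-1))/(f(u_k) − f(u_(k-1))).
f(u_0) = -9.357001, f(u_1) = -10.897000
u_2 = 1.900000 - (-10.897000)·(1.900000 - 1.990000)/(-10.897000 - (-9.357001)) = 2.536838; f(u_2) = 2.238129
u_3 = 2.536838 - (2.238129)·(2.536838 - 1.900000)/(2.238129 - (-10.897000)) = 2.428326; f(u_3) = -0.393579
u_4 = 2.428326 - (-0.393579)·(2.428326 - 2.536838)/(-0.393579 - (2.238129)) = 2.444554; f(u_4) = -0.011097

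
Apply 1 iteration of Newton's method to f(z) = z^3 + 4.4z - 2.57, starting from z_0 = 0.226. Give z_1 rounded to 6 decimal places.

0.569505

Newton update: z ← z − f(z)/f'(z).
f'(z) = 3z^2 + 4.4
z_0 = 0.226000: f = -1.564057, f' = 4.553228 → z_1 = 0.226000 - (-1.564057)/(4.553228) = 0.569505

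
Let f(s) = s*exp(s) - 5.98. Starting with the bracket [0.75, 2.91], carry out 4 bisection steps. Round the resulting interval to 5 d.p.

f(0.750000) = -4.392250, f(2.910000) = 47.438284 (opposite signs)
step 1: m = 1.830000, f(m) = 5.428013 > 0 → root in [0.750000, 1.830000]
step 2: m = 1.290000, f(m) = -1.293705 < 0 → root in [1.290000, 1.830000]
step 3: m = 1.560000, f(m) = 1.443761 > 0 → root in [1.290000, 1.560000]
step 4: m = 1.425000, f(m) = -0.055053 < 0 → root in [1.425000, 1.560000]

[1.42500, 1.56000]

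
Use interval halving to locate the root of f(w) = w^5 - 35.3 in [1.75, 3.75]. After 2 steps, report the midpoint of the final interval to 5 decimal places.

2.00000

f(1.750000) = -18.886914, f(3.750000) = 706.277148 (opposite signs)
step 1: m = 2.750000, f(m) = 121.976367 > 0 → root in [1.750000, 2.750000]
step 2: m = 2.250000, f(m) = 22.365039 > 0 → root in [1.750000, 2.250000]
Midpoint of [1.750000, 2.250000] = 2.000000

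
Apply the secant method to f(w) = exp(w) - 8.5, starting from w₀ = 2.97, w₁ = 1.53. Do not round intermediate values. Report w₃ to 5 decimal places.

2.22248

f(w_0) = 10.991920, f(w_1) = -3.881823
w_2 = 1.530000 - (-3.881823)·(1.530000 - 2.970000)/(-3.881823 - (10.991920)) = 1.905818; f(w_2) = -1.775091
w_3 = 1.905818 - (-1.775091)·(1.905818 - 1.530000)/(-1.775091 - (-3.881823)) = 2.222476; f(w_3) = 0.730153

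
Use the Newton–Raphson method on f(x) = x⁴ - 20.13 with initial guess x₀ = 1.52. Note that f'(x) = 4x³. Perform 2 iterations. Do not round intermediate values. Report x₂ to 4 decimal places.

x_0 = 1.520000: f = -14.792052, f' = 14.047232 → x_1 = 1.520000 - (-14.792052)/(14.047232) = 2.573023
x_1 = 2.573023: f = 23.700291, f' = 68.138216 → x_2 = 2.573023 - (23.700291)/(68.138216) = 2.225196

2.2252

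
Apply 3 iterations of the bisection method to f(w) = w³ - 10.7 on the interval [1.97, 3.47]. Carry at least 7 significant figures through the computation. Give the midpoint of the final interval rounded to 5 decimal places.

f(1.970000) = -3.054627, f(3.470000) = 31.081923 (opposite signs)
step 1: m = 2.720000, f(m) = 9.423648 > 0 → root in [1.970000, 2.720000]
step 2: m = 2.345000, f(m) = 2.195214 > 0 → root in [1.970000, 2.345000]
step 3: m = 2.157500, f(m) = -0.657256 < 0 → root in [2.157500, 2.345000]
Midpoint of [2.157500, 2.345000] = 2.251250

2.25125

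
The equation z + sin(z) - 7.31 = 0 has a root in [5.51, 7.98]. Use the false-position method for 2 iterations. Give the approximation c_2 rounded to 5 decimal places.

6.81782

f(5.510000) = -2.498418, f(7.980000) = 1.662070
step 1: c = 6.993262, f(c) = 0.335153 > 0 → new bracket [5.510000, 6.993262]
step 2: c = 6.817822, f(c) = 0.017351 > 0 → new bracket [5.510000, 6.817822]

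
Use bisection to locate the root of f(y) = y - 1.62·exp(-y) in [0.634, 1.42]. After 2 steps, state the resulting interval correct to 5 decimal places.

[0.63400, 0.83050]

f(0.634000) = -0.225354, f(1.420000) = 1.028423 (opposite signs)
step 1: m = 1.027000, f(m) = 0.446911 > 0 → root in [0.634000, 1.027000]
step 2: m = 0.830500, f(m) = 0.124453 > 0 → root in [0.634000, 0.830500]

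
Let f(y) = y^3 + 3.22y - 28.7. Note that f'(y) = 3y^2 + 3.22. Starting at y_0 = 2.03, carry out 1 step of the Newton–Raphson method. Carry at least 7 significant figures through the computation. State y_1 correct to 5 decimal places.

y_0 = 2.030000: f = -13.797973, f' = 15.582700 → y_1 = 2.030000 - (-13.797973)/(15.582700) = 2.915467

2.91547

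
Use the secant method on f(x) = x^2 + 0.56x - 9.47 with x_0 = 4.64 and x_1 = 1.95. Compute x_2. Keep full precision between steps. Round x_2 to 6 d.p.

f(x_0) = 14.658000, f(x_1) = -4.575500
x_2 = 1.950000 - (-4.575500)·(1.950000 - 4.640000)/(-4.575500 - (14.658000)) = 2.589930; f(x_2) = -1.311901

2.589930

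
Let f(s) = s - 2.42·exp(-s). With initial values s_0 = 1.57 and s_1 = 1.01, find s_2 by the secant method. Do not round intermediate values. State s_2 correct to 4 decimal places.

f(s_0) = 1.066531, f(s_1) = 0.128590
s_2 = 1.010000 - (0.128590)·(1.010000 - 1.570000)/(0.128590 - (1.066531)) = 0.933225; f(s_2) = -0.018521

0.9332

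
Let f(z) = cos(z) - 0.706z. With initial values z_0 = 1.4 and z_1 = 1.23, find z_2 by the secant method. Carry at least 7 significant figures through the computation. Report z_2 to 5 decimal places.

f(z_0) = -0.818433, f(z_1) = -0.534142
z_2 = 1.230000 - (-0.534142)·(1.230000 - 1.400000)/(-0.534142 - (-0.818433)) = 0.910594; f(z_2) = -0.029602

0.91059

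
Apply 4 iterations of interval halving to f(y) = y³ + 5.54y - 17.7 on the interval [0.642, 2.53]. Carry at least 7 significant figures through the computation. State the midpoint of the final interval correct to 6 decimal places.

1.881000

f(0.642000) = -13.878711, f(2.530000) = 12.510477 (opposite signs)
step 1: m = 1.586000, f(m) = -4.924142 < 0 → root in [1.586000, 2.530000]
step 2: m = 2.058000, f(m) = 2.417699 > 0 → root in [1.586000, 2.058000]
step 3: m = 1.822000, f(m) = -1.557656 < 0 → root in [1.822000, 2.058000]
step 4: m = 1.940000, f(m) = 0.348984 > 0 → root in [1.822000, 1.940000]
Midpoint of [1.822000, 1.940000] = 1.881000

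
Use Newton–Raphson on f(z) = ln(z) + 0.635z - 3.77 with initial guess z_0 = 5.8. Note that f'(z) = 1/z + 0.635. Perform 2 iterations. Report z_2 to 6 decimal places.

3.824171

z_0 = 5.800000: f = 1.670858, f' = 0.807414 → z_1 = 5.800000 - (1.670858)/(0.807414) = 3.730605
z_1 = 3.730605: f = -0.084495, f' = 0.903053 → z_2 = 3.730605 - (-0.084495)/(0.903053) = 3.824171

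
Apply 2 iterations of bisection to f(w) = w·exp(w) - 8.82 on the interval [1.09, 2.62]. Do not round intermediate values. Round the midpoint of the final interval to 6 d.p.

f(1.090000) = -5.578041, f(2.620000) = 27.167596 (opposite signs)
step 1: m = 1.855000, f(m) = 3.036600 > 0 → root in [1.090000, 1.855000]
step 2: m = 1.472500, f(m) = -2.399721 < 0 → root in [1.472500, 1.855000]
Midpoint of [1.472500, 1.855000] = 1.663750

1.663750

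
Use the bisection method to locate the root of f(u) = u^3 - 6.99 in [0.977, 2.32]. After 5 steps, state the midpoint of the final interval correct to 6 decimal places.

f(0.977000) = -6.057425, f(2.320000) = 5.497168 (opposite signs)
step 1: m = 1.648500, f(m) = -2.510115 < 0 → root in [1.648500, 2.320000]
step 2: m = 1.984250, f(m) = 0.822484 > 0 → root in [1.648500, 1.984250]
step 3: m = 1.816375, f(m) = -0.997383 < 0 → root in [1.816375, 1.984250]
step 4: m = 1.900312, f(m) = -0.127615 < 0 → root in [1.900312, 1.984250]
step 5: m = 1.942281, f(m) = 0.337171 > 0 → root in [1.900312, 1.942281]
Midpoint of [1.900312, 1.942281] = 1.921297

1.921297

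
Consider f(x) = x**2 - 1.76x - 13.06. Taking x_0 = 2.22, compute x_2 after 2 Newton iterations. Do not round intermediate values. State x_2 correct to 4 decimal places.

4.9821

f'(x) = 2x - 1.76
x_0 = 2.220000: f = -12.038800, f' = 2.680000 → x_1 = 2.220000 - (-12.038800)/(2.680000) = 6.712090
x_1 = 6.712090: f = 20.178869, f' = 11.664179 → x_2 = 6.712090 - (20.178869)/(11.664179) = 4.982103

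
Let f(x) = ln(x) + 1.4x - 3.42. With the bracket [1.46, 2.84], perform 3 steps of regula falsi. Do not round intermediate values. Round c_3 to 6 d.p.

1.961644

f(1.460000) = -0.997564, f(2.840000) = 1.599804
step 1: c = 1.990013, f(c) = 0.054159 > 0 → new bracket [1.460000, 1.990013]
step 2: c = 1.962720, f(c) = 0.002138 > 0 → new bracket [1.460000, 1.962720]
step 3: c = 1.961644, f(c) = 0.000085 > 0 → new bracket [1.460000, 1.961644]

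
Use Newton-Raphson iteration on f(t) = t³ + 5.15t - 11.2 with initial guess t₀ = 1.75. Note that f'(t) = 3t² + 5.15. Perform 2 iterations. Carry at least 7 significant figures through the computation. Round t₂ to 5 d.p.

1.50853

Newton update: t ← t − f(t)/f'(t).
t_0 = 1.750000: f = 3.171875, f' = 14.337500 → t_1 = 1.750000 - (3.171875)/(14.337500) = 1.528771
t_1 = 1.528771: f = 0.246120, f' = 12.161420 → t_2 = 1.528771 - (0.246120)/(12.161420) = 1.508533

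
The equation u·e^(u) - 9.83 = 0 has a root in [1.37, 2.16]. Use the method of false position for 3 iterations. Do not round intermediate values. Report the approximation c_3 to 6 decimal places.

1.727612

f(1.370000) = -4.438570, f(2.160000) = 8.899657
step 1: c = 1.632889, f(c) = -1.471830 < 0 → new bracket [1.632889, 2.160000]
step 2: c = 1.707692, f(c) = -0.410007 < 0 → new bracket [1.707692, 2.160000]
step 3: c = 1.727612, f(c) = -0.108384 < 0 → new bracket [1.727612, 2.160000]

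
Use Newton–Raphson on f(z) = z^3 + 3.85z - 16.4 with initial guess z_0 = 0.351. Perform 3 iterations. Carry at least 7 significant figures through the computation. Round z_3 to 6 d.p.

f'(z) = 3z^2 + 3.85
z_0 = 0.351000: f = -15.005406, f' = 4.219603 → z_1 = 0.351000 - (-15.005406)/(4.219603) = 3.907118
z_1 = 3.907118: f = 58.286795, f' = 49.646715 → z_2 = 3.907118 - (58.286795)/(49.646715) = 2.733087
z_2 = 2.733087: f = 14.537896, f' = 26.259290 → z_3 = 2.733087 - (14.537896)/(26.259290) = 2.179458

2.179458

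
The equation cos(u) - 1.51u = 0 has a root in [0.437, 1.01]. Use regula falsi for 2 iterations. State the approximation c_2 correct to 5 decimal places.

0.56004

f(0.437000) = 0.246155, f(1.010000) = -0.993239
step 1: c = 0.550803, f(c) = 0.020392 > 0 → new bracket [0.550803, 1.010000]
step 2: c = 0.560041, f(c) = 0.001571 > 0 → new bracket [0.560041, 1.010000]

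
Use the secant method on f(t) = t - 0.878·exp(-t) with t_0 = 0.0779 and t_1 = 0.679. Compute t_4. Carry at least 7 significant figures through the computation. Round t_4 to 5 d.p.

0.52131

f(t_0) = -0.734300, f(t_1) = 0.233745
t_2 = 0.679000 - (0.233745)·(0.679000 - 0.077900)/(0.233745 - (-0.734300)) = 0.533858; f(t_2) = 0.019052
t_3 = 0.533858 - (0.019052)·(0.533858 - 0.679000)/(0.019052 - (0.233745)) = 0.520977; f(t_3) = -0.000502
t_4 = 0.520977 - (-0.000502)·(0.520977 - 0.533858)/(-0.000502 - (0.019052)) = 0.521308; f(t_4) = 0.000001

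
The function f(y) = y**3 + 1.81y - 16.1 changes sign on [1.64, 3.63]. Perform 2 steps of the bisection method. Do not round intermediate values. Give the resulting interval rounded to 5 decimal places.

[2.13750, 2.63500]

f(1.640000) = -8.720656, f(3.630000) = 38.302447 (opposite signs)
step 1: m = 2.635000, f(m) = 6.964748 > 0 → root in [1.640000, 2.635000]
step 2: m = 2.137500, f(m) = -2.465088 < 0 → root in [2.137500, 2.635000]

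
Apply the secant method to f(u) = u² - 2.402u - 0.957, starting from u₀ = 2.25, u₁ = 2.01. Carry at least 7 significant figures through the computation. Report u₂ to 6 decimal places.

f(u_0) = -1.299000, f(u_1) = -1.744920
u_2 = 2.010000 - (-1.744920)·(2.010000 - 2.250000)/(-1.744920 - (-1.299000)) = 2.949139; f(u_2) = 0.656588

2.949139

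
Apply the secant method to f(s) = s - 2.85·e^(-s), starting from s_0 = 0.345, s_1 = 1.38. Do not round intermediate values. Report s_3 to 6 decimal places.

f(s_0) = -1.673428, f(s_1) = 0.663001
s_2 = 1.380000 - (0.663001)·(1.380000 - 0.345000)/(0.663001 - (-1.673428)) = 1.086301; f(s_2) = 0.124534
s_3 = 1.086301 - (0.124534)·(1.086301 - 1.380000)/(0.124534 - (0.663001)) = 1.018376; f(s_3) = -0.010989

1.018376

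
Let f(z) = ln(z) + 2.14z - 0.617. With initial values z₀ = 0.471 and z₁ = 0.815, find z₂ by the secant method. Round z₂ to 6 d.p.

Secant update: z_(k+1) = z_k − f(z_k)·(z_k − z_(k-1))/(f(z_k) − f(z_(k-1))).
f(z_0) = -0.361957, f(z_1) = 0.922533
z_2 = 0.815000 - (0.922533)·(0.815000 - 0.471000)/(0.922533 - (-0.361957)) = 0.567936; f(z_2) = 0.032636

0.567936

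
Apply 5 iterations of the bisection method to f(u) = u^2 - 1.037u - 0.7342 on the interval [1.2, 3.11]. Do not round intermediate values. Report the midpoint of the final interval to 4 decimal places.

f(1.200000) = -0.538600, f(3.110000) = 5.712830 (opposite signs)
step 1: m = 2.155000, f(m) = 1.675090 > 0 → root in [1.200000, 2.155000]
step 2: m = 1.677500, f(m) = 0.340239 > 0 → root in [1.200000, 1.677500]
step 3: m = 1.438750, f(m) = -0.156182 < 0 → root in [1.438750, 1.677500]
step 4: m = 1.558125, f(m) = 0.077778 > 0 → root in [1.438750, 1.558125]
step 5: m = 1.498437, f(m) = -0.042765 < 0 → root in [1.498437, 1.558125]
Midpoint of [1.498437, 1.558125] = 1.528281

1.5283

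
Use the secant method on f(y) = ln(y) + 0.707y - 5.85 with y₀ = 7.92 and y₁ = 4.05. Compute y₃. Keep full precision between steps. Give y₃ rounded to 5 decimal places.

f(y_0) = 1.818831, f(y_1) = -1.587933
y_2 = 4.050000 - (-1.587933)·(4.050000 - 7.920000)/(-1.587933 - (1.818831)) = 5.853853; f(y_2) = 0.055774
y_3 = 5.853853 - (0.055774)·(5.853853 - 4.050000)/(0.055774 - (-1.587933)) = 5.792645; f(y_3) = 0.001989

5.79264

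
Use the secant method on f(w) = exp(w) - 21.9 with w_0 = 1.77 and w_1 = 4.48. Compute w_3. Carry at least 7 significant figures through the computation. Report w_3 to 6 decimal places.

2.630612

Secant update: w_(k+1) = w_k − f(w_k)·(w_k − w_(k-1))/(f(w_k) − f(w_(k-1))).
f(w_0) = -16.029147, f(w_1) = 66.334673
w_2 = 4.480000 - (66.334673)·(4.480000 - 1.770000)/(66.334673 - (-16.029147)) = 2.297404; f(w_2) = -11.951679
w_3 = 2.297404 - (-11.951679)·(2.297404 - 4.480000)/(-11.951679 - (66.334673)) = 2.630612; f(w_3) = -8.017731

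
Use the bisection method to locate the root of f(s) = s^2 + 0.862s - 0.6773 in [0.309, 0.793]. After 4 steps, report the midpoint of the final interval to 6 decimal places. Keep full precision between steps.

f(0.309000) = -0.315461, f(0.793000) = 0.635115 (opposite signs)
step 1: m = 0.551000, f(m) = 0.101263 > 0 → root in [0.309000, 0.551000]
step 2: m = 0.430000, f(m) = -0.121740 < 0 → root in [0.430000, 0.551000]
step 3: m = 0.490500, f(m) = -0.013899 < 0 → root in [0.490500, 0.551000]
step 4: m = 0.520750, f(m) = 0.042767 > 0 → root in [0.490500, 0.520750]
Midpoint of [0.490500, 0.520750] = 0.505625

0.505625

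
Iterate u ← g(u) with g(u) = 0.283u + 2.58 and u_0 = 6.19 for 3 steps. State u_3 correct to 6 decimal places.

3.657067

u_1 = g(6.190000) = 4.331770
u_2 = g(4.331770) = 3.805891
u_3 = g(3.805891) = 3.657067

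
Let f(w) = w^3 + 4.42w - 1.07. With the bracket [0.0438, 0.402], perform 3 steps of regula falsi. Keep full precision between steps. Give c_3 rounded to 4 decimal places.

False-position update: c = (a·f(b) − b·f(a))/(f(b) − f(a)); replace the endpoint whose sign matches f(c).
f(0.043800) = -0.876320, f(0.402000) = 0.771805
step 1: c = 0.234258, f(c) = -0.021726 < 0 → new bracket [0.234258, 0.402000]
step 2: c = 0.238850, f(c) = -0.000656 < 0 → new bracket [0.238850, 0.402000]
step 3: c = 0.238989, f(c) = -0.000020 < 0 → new bracket [0.238989, 0.402000]

0.2390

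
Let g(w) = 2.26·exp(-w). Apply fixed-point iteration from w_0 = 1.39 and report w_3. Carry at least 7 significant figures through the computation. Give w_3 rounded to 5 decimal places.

0.62387

w_1 = g(1.390000) = 0.562910
w_2 = g(0.562910) = 1.287181
w_3 = g(1.287181) = 0.623868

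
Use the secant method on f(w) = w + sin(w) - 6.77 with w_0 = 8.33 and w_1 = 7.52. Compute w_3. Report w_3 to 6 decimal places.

f(w_0) = 2.448827, f(w_1) = 1.694745
w_2 = 7.520000 - (1.694745)·(7.520000 - 8.330000)/(1.694745 - (2.448827)) = 5.699583; f(w_2) = -1.621450
w_3 = 5.699583 - (-1.621450)·(5.699583 - 7.520000)/(-1.621450 - (1.694745)) = 6.589674; f(w_3) = 0.121387

6.589674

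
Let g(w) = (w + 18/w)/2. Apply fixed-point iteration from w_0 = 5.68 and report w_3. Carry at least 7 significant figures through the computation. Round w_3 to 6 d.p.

w_1 = g(5.680000) = 4.424507
w_2 = g(4.424507) = 4.246378
w_3 = g(4.246378) = 4.242642

4.242642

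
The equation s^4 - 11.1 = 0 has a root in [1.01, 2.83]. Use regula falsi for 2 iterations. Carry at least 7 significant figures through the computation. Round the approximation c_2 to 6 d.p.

1.505899

f(1.010000) = -10.059396, f(2.830000) = 53.042479
step 1: c = 1.300136, f(c) = -8.242708 < 0 → new bracket [1.300136, 2.830000]
step 2: c = 1.505899, f(c) = -5.957398 < 0 → new bracket [1.505899, 2.830000]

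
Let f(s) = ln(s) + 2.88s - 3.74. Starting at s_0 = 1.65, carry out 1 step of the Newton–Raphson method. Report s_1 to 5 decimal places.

Newton update: s ← s − f(s)/f'(s).
f'(s) = 1/s + 2.88
s_0 = 1.650000: f = 1.512775, f' = 3.486061 → s_1 = 1.650000 - (1.512775)/(3.486061) = 1.216050

1.21605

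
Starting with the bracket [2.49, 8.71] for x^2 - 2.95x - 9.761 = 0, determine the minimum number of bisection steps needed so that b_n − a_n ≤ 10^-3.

13

Initial width b − a = 8.71 − 2.49 = 6.220000.
After n steps the width is (b−a)/2^n; need (b−a)/2^n ≤ 10^-3.
So n ≥ log₂(6.220000/10^-3) = log₂(6220.0000) ≈ 12.6027.
Hence n = 13.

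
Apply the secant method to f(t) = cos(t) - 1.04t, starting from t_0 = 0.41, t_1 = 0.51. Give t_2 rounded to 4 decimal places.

0.7407

f(t_0) = 0.490721, f(t_1) = 0.342345
t_2 = 0.510000 - (0.342345)·(0.510000 - 0.410000)/(0.342345 - (0.490721)) = 0.740727; f(t_2) = -0.032378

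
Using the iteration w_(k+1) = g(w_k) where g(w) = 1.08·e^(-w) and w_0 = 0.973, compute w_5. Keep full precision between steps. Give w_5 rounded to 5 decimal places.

0.57074

w_1 = g(0.973000) = 0.408183
w_2 = g(0.408183) = 0.718046
w_3 = g(0.718046) = 0.526721
w_4 = g(0.526721) = 0.637781
w_5 = g(0.637781) = 0.570741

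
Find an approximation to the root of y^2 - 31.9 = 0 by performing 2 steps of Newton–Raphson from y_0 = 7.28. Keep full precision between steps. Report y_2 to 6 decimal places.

Newton update: y ← y − f(y)/f'(y).
f'(y) = 2y
y_0 = 7.280000: f = 21.098400, f' = 14.560000 → y_1 = 7.280000 - (21.098400)/(14.560000) = 5.830934
y_1 = 5.830934: f = 2.099792, f' = 11.661868 → y_2 = 5.830934 - (2.099792)/(11.661868) = 5.650878

5.650878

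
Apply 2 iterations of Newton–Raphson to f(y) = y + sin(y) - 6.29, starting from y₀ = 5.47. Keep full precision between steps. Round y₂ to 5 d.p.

6.28642

Newton update: y ← y − f(y)/f'(y).
f'(y) = 1 + cos(y)
y_0 = 5.470000: f = -1.546480, f' = 1.687188 → y_1 = 5.470000 - (-1.546480)/(1.687188) = 6.386602
y_1 = 6.386602: f = 0.199834, f' = 1.994657 → y_2 = 6.386602 - (0.199834)/(1.994657) = 6.286417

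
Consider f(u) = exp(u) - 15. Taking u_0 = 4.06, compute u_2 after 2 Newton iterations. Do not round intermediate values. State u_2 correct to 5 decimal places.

Newton update: u ← u − f(u)/f'(u).
f'(u) = exp(u)
u_0 = 4.060000: f = 42.974311, f' = 57.974311 → u_1 = 4.060000 - (42.974311)/(57.974311) = 3.318735
u_1 = 3.318735: f = 12.625390, f' = 27.625390 → u_2 = 3.318735 - (12.625390)/(27.625390) = 2.861714

2.86171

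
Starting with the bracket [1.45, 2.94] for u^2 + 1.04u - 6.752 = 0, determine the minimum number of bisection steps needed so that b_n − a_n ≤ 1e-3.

Initial width b − a = 2.94 − 1.45 = 1.490000.
After n steps the width is (b−a)/2^n; need (b−a)/2^n ≤ 1e-3.
So n ≥ log₂(1.490000/1e-3) = log₂(1490.0000) ≈ 10.5411.
Hence n = 11.

11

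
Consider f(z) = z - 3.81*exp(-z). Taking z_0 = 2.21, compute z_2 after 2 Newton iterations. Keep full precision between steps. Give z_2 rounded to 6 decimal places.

1.161153

f'(z) = 1 + 3.81*exp(-z)
z_0 = 2.210000: f = 1.792041, f' = 1.417959 → z_1 = 2.210000 - (1.792041)/(1.417959) = 0.946184
z_1 = 0.946184: f = -0.532934, f' = 2.479118 → z_2 = 0.946184 - (-0.532934)/(2.479118) = 1.161153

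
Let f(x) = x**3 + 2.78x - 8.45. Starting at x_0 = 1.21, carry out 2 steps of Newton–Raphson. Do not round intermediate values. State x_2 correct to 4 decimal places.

Newton update: x ← x − f(x)/f'(x).
f'(x) = 3x**2 + 2.78
x_0 = 1.210000: f = -3.314639, f' = 7.172300 → x_1 = 1.210000 - (-3.314639)/(7.172300) = 1.672145
x_1 = 1.672145: f = 0.873990, f' = 11.168202 → x_2 = 1.672145 - (0.873990)/(11.168202) = 1.593887

1.5939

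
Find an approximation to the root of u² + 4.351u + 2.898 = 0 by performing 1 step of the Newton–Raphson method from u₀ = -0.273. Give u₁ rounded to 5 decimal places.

f'(u) = 2u + 4.351
u_0 = -0.273000: f = 1.784706, f' = 3.805000 → u_1 = -0.273000 - (1.784706)/(3.805000) = -0.742042

-0.74204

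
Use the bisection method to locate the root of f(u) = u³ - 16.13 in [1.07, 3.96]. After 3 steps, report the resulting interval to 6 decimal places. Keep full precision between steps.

f(1.070000) = -14.904957, f(3.960000) = 45.969136 (opposite signs)
step 1: m = 2.515000, f(m) = -0.222059 < 0 → root in [2.515000, 3.960000]
step 2: m = 3.237500, f(m) = 17.803553 > 0 → root in [2.515000, 3.237500]
step 3: m = 2.876250, f(m) = 7.664681 > 0 → root in [2.515000, 2.876250]

[2.515000, 2.876250]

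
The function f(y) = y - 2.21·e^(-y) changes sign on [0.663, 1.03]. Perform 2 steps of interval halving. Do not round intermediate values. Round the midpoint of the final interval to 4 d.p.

0.8924

f(0.663000) = -0.475820, f(1.030000) = 0.241015 (opposite signs)
step 1: m = 0.846500, f(m) = -0.101399 < 0 → root in [0.846500, 1.030000]
step 2: m = 0.938250, f(m) = 0.073450 > 0 → root in [0.846500, 0.938250]
Midpoint of [0.846500, 0.938250] = 0.892375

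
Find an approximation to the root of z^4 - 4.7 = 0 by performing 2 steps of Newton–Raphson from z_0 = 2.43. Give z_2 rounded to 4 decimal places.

1.5984

Newton update: z ← z − f(z)/f'(z).
f'(z) = 4z^3
z_0 = 2.430000: f = 30.167844, f' = 57.395628 → z_1 = 2.430000 - (30.167844)/(57.395628) = 1.904388
z_1 = 1.904388: f = 8.452901, f' = 27.626518 → z_2 = 1.904388 - (8.452901)/(27.626518) = 1.598417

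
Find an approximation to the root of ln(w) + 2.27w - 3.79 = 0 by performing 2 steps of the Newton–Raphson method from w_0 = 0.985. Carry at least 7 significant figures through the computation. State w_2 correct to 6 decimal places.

f'(w) = 1/w + 2.27
w_0 = 0.985000: f = -1.569164, f' = 3.285228 → w_1 = 0.985000 - (-1.569164)/(3.285228) = 1.462642
w_1 = 1.462642: f = -0.089558, f' = 2.953694 → w_2 = 1.462642 - (-0.089558)/(2.953694) = 1.492963

1.492963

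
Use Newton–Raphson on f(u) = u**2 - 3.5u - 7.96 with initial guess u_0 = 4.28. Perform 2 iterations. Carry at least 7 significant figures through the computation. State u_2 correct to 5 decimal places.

5.07222

f'(u) = 2u - 3.5
u_0 = 4.280000: f = -4.621600, f' = 5.060000 → u_1 = 4.280000 - (-4.621600)/(5.060000) = 5.193360
u_1 = 5.193360: f = 0.834226, f' = 6.886719 → u_2 = 5.193360 - (0.834226)/(6.886719) = 5.072224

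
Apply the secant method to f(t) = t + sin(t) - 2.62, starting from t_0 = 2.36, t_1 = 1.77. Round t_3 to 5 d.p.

f(t_0) = 0.444411, f(t_1) = 0.130224
t_2 = 1.770000 - (0.130224)·(1.770000 - 2.360000)/(0.130224 - (0.444411)) = 1.525456; f(t_2) = -0.095572
t_3 = 1.525456 - (-0.095572)·(1.525456 - 1.770000)/(-0.095572 - (0.130224)) = 1.628963; f(t_3) = 0.007272

1.62896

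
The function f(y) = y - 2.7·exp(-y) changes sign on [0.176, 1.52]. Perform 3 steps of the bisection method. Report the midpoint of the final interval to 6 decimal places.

f(0.176000) = -2.088269, f(1.520000) = 0.929478 (opposite signs)
step 1: m = 0.848000, f(m) = -0.308331 < 0 → root in [0.848000, 1.520000]
step 2: m = 1.184000, f(m) = 0.357659 > 0 → root in [0.848000, 1.184000]
step 3: m = 1.016000, f(m) = 0.038491 > 0 → root in [0.848000, 1.016000]
Midpoint of [0.848000, 1.016000] = 0.932000

0.932000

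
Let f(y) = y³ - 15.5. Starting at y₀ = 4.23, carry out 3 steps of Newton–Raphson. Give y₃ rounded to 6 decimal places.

f'(y) = 3y²
y_0 = 4.230000: f = 60.186967, f' = 53.678700 → y_1 = 4.230000 - (60.186967)/(53.678700) = 3.108755
y_1 = 3.108755: f = 14.544124, f' = 28.993075 → y_2 = 3.108755 - (14.544124)/(28.993075) = 2.607114
y_2 = 2.607114: f = 2.220664, f' = 20.391128 → y_3 = 2.607114 - (2.220664)/(20.391128) = 2.498210

2.498210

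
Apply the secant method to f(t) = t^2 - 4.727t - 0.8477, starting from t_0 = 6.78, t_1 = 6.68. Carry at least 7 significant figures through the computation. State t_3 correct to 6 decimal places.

Secant update: t_(k+1) = t_k − f(t_k)·(t_k − t_(k-1))/(f(t_k) − f(t_(k-1))).
f(t_0) = 13.071640, f(t_1) = 12.198340
t_2 = 6.680000 - (12.198340)·(6.680000 - 6.780000)/(12.198340 - (13.071640)) = 5.283190; f(t_2) = 2.090759
t_3 = 5.283190 - (2.090759)·(5.283190 - 6.680000)/(2.090759 - (12.198340)) = 4.994259; f(t_3) = 0.487062

4.994259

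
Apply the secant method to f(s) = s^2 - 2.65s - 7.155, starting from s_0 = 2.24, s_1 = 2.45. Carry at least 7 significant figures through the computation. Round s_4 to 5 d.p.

4.15813

Secant update: s_(k+1) = s_k − f(s_k)·(s_k − s_(k-1))/(f(s_k) − f(s_(k-1))).
f(s_0) = -8.073400, f(s_1) = -7.645000
s_2 = 2.450000 - (-7.645000)·(2.450000 - 2.240000)/(-7.645000 - (-8.073400)) = 6.197549; f(s_2) = 14.831109
s_3 = 6.197549 - (14.831109)·(6.197549 - 2.450000)/(14.831109 - (-7.645000)) = 3.724687; f(s_3) = -3.152126
s_4 = 3.724687 - (-3.152126)·(3.724687 - 6.197549)/(-3.152126 - (14.831109)) = 4.158134; f(s_4) = -0.883977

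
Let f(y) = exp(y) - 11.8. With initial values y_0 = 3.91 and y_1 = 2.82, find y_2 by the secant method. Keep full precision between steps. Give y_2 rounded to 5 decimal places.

2.65622

f(y_0) = 38.098952, f(y_1) = 4.976851
y_2 = 2.820000 - (4.976851)·(2.820000 - 3.910000)/(4.976851 - (38.098952)) = 2.656219; f(y_2) = 2.442338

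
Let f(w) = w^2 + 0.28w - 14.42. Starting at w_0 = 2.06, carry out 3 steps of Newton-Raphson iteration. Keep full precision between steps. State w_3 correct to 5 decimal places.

3.66014

f'(w) = 2w + 0.28
w_0 = 2.060000: f = -9.599600, f' = 4.400000 → w_1 = 2.060000 - (-9.599600)/(4.400000) = 4.241727
w_1 = 4.241727: f = 4.759934, f' = 8.763455 → w_2 = 4.241727 - (4.759934)/(8.763455) = 3.698570
w_2 = 3.698570: f = 0.295020, f' = 7.677140 → w_3 = 3.698570 - (0.295020)/(7.677140) = 3.660142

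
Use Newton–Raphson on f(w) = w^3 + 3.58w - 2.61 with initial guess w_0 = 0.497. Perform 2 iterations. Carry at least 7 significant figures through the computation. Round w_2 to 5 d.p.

0.65176

Newton update: w ← w − f(w)/f'(w).
f'(w) = 3w^2 + 3.58
w_0 = 0.497000: f = -0.707977, f' = 4.321027 → w_1 = 0.497000 - (-0.707977)/(4.321027) = 0.660845
w_1 = 0.660845: f = 0.044424, f' = 4.890146 → w_2 = 0.660845 - (0.044424)/(4.890146) = 0.651760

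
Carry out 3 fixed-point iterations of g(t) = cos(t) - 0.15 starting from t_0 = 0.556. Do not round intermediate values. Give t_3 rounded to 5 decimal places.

t_1 = g(0.556000) = 0.699373
t_2 = g(0.699373) = 0.615246
t_3 = g(0.615246) = 0.666632

0.66663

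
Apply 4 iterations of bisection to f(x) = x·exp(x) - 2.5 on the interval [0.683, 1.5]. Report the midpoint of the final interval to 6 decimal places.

f(0.683000) = -1.147791, f(1.500000) = 4.222534 (opposite signs)
step 1: m = 1.091500, f(m) = 0.751293 > 0 → root in [0.683000, 1.091500]
step 2: m = 0.887250, f(m) = -0.345365 < 0 → root in [0.887250, 1.091500]
step 3: m = 0.989375, f(m) = 0.160976 > 0 → root in [0.887250, 0.989375]
step 4: m = 0.938312, f(m) = -0.101987 < 0 → root in [0.938312, 0.989375]
Midpoint of [0.938312, 0.989375] = 0.963844

0.963844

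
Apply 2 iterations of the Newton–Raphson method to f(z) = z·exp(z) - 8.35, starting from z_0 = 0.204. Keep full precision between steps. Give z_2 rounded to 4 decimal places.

4.8437

Newton update: z ← z − f(z)/f'(z).
f'(z) = (z + 1)·exp(z)
z_0 = 0.204000: f = -8.099835, f' = 1.476463 → z_1 = 0.204000 - (-8.099835)/(1.476463) = 5.689972
z_1 = 5.689972: f = 1675.230116, f' = 1979.465578 → z_2 = 5.689972 - (1675.230116)/(1979.465578) = 4.843668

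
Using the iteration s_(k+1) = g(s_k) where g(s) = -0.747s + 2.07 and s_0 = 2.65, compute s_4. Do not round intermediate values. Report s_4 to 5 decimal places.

s_1 = g(2.650000) = 0.090450
s_2 = g(0.090450) = 2.002434
s_3 = g(2.002434) = 0.574182
s_4 = g(0.574182) = 1.641086

1.64109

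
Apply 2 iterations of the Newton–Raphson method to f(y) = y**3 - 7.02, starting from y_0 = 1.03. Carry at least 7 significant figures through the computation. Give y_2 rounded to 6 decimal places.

f'(y) = 3y**2
y_0 = 1.030000: f = -5.927273, f' = 3.182700 → y_1 = 1.030000 - (-5.927273)/(3.182700) = 2.892341
y_1 = 2.892341: f = 17.176276, f' = 25.096911 → y_2 = 2.892341 - (17.176276)/(25.096911) = 2.207943

2.207943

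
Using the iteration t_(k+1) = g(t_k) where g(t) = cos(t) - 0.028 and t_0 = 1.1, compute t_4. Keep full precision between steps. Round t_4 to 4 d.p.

t_1 = g(1.100000) = 0.425596
t_2 = g(0.425596) = 0.882793
t_3 = g(0.882793) = 0.606996
t_4 = g(0.606996) = 0.793365

0.7934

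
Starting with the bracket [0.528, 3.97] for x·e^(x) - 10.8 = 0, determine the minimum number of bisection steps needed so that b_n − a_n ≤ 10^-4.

16

Initial width b − a = 3.97 − 0.528 = 3.442000.
After n steps the width is (b−a)/2^n; need (b−a)/2^n ≤ 10^-4.
So n ≥ log₂(3.442000/10^-4) = log₂(34420.0000) ≈ 15.0710.
Hence n = 16.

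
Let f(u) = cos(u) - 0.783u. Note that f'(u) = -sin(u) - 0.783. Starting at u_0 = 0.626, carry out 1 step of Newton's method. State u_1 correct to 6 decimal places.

u_0 = 0.626000: f = 0.320220, f' = -1.368908 → u_1 = 0.626000 - (0.320220)/(-1.368908) = 0.859923

0.859923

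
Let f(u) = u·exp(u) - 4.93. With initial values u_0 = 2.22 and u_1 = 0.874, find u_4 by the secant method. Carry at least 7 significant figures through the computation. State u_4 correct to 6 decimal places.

Secant update: u_(k+1) = u_k − f(u_k)·(u_k − u_(k-1))/(f(u_k) − f(u_(k-1))).
f(u_0) = 15.510275, f(u_1) = -2.835479
u_2 = 0.874000 - (-2.835479)·(0.874000 - 2.220000)/(-2.835479 - (15.510275)) = 1.082035; f(u_2) = -1.737265
u_3 = 1.082035 - (-1.737265)·(1.082035 - 0.874000)/(-1.737265 - (-2.835479)) = 1.411125; f(u_3) = 0.856410
u_4 = 1.411125 - (0.856410)·(1.411125 - 1.082035)/(0.856410 - (-1.737265)) = 1.302462; f(u_4) = -0.139100

1.302462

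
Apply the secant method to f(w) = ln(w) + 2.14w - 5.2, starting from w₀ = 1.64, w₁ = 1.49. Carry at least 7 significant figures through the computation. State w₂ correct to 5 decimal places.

f(w_0) = -1.195704, f(w_1) = -1.612624
w_2 = 1.490000 - (-1.612624)·(1.490000 - 1.640000)/(-1.612624 - (-1.195704)) = 2.070192; f(w_2) = -0.042149

2.07019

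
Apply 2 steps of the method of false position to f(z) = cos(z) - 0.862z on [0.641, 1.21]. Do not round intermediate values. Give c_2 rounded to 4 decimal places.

f(0.641000) = 0.248956, f(1.210000) = -0.690001
step 1: c = 0.791865, f(c) = 0.019931 > 0 → new bracket [0.791865, 1.210000]
step 2: c = 0.803604, f(c) = 0.001410 > 0 → new bracket [0.803604, 1.210000]

0.8036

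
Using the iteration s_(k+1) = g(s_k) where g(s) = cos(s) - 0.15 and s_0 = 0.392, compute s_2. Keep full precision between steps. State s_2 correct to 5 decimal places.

0.56502

s_1 = g(0.392000) = 0.774147
s_2 = g(0.774147) = 0.565018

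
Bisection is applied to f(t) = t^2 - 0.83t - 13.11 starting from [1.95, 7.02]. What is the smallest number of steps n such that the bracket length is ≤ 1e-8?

Initial width b − a = 7.02 − 1.95 = 5.070000.
After n steps the width is (b−a)/2^n; need (b−a)/2^n ≤ 1e-8.
So n ≥ log₂(5.070000/1e-8) = log₂(507000000.0000) ≈ 28.9174.
Hence n = 29.

29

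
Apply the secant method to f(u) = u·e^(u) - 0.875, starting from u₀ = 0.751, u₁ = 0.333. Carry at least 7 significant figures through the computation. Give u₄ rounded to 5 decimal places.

0.51996

Secant update: u_(k+1) = u_k − f(u_k)·(u_k − u_(k-1))/(f(u_k) − f(u_(k-1))).
f(u_0) = 0.716458, f(u_1) = -0.410416
u_2 = 0.333000 - (-0.410416)·(0.333000 - 0.751000)/(-0.410416 - (0.716458)) = 0.485239; f(u_2) = -0.086699
u_3 = 0.485239 - (-0.086699)·(0.485239 - 0.333000)/(-0.086699 - (-0.410416)) = 0.526012; f(u_3) = 0.015102
u_4 = 0.526012 - (0.015102)·(0.526012 - 0.485239)/(0.015102 - (-0.086699)) = 0.519963; f(u_4) = -0.000439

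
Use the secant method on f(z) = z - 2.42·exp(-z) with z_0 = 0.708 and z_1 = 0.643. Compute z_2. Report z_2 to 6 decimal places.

f(z_0) = -0.484161, f(z_1) = -0.629225
z_2 = 0.643000 - (-0.629225)·(0.643000 - 0.708000)/(-0.629225 - (-0.484161)) = 0.924941; f(z_2) = -0.034721

0.924941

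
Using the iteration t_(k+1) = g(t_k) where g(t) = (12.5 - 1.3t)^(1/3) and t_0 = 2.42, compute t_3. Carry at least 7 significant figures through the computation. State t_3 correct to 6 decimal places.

2.134263

t_1 = g(2.420000) = 2.107006
t_2 = g(2.107006) = 2.137125
t_3 = g(2.137125) = 2.134263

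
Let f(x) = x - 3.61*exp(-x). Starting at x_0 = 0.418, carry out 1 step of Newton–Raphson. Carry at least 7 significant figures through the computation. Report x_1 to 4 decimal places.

0.9981

f'(x) = 1 + 3.61*exp(-x)
x_0 = 0.418000: f = -1.958688, f' = 3.376688 → x_1 = 0.418000 - (-1.958688)/(3.376688) = 0.998062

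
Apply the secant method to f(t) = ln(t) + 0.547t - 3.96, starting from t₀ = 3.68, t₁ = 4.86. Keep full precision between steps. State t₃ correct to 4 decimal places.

4.4926

Secant update: t_(k+1) = t_k − f(t_k)·(t_k − t_(k-1))/(f(t_k) − f(t_(k-1))).
f(t_0) = -0.644127, f(t_1) = 0.279458
t_2 = 4.860000 - (0.279458)·(4.860000 - 3.680000)/(0.279458 - (-0.644127)) = 4.502956; f(t_2) = 0.007851
t_3 = 4.502956 - (0.007851)·(4.502956 - 4.860000)/(0.007851 - (0.279458)) = 4.492635; f(t_3) = -0.000089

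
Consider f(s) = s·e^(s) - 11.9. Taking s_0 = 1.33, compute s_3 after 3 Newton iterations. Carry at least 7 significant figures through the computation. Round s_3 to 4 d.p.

1.8583

Newton update: s ← s − f(s)/f'(s).
f'(s) = (s + 1)·e^(s)
s_0 = 1.330000: f = -6.871212, f' = 8.809831 → s_1 = 1.330000 - (-6.871212)/(8.809831) = 2.109948
s_1 = 2.109948: f = 5.502462, f' = 25.650276 → s_2 = 2.109948 - (5.502462)/(25.650276) = 1.895430
s_2 = 1.895430: f = 0.714856, f' = 19.270263 → s_3 = 1.895430 - (0.714856)/(19.270263) = 1.858333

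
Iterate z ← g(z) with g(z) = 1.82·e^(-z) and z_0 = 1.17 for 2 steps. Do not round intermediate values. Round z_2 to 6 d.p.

z_1 = g(1.170000) = 0.564868
z_2 = g(0.564868) = 1.034552

1.034552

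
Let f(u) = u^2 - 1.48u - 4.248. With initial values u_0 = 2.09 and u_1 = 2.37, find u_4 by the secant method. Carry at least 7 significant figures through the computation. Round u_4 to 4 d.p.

f(u_0) = -2.973100, f(u_1) = -2.138700
u_2 = 2.370000 - (-2.138700)·(2.370000 - 2.090000)/(-2.138700 - (-2.973100)) = 3.087685; f(u_2) = 0.716023
u_3 = 3.087685 - (0.716023)·(3.087685 - 2.370000)/(0.716023 - (-2.138700)) = 2.907675; f(u_3) = -0.096787
u_4 = 2.907675 - (-0.096787)·(2.907675 - 3.087685)/(-0.096787 - (0.716023)) = 2.929110; f(u_4) = -0.003399

2.9291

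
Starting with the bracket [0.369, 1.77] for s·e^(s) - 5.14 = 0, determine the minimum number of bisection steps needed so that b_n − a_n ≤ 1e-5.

Initial width b − a = 1.77 − 0.369 = 1.401000.
After n steps the width is (b−a)/2^n; need (b−a)/2^n ≤ 1e-5.
So n ≥ log₂(1.401000/1e-5) = log₂(140100.0000) ≈ 17.0961.
Hence n = 18.

18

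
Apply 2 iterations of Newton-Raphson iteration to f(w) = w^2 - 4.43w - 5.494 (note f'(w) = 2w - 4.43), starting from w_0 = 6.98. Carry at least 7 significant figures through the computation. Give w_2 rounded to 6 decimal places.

w_0 = 6.980000: f = 12.305000, f' = 9.530000 → w_1 = 6.980000 - (12.305000)/(9.530000) = 5.688814
w_1 = 5.688814: f = 1.667161, f' = 6.947629 → w_2 = 5.688814 - (1.667161)/(6.947629) = 5.448853

5.448853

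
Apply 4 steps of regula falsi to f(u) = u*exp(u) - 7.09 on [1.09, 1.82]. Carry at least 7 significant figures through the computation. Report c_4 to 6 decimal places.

f(1.090000) = -3.848041, f(1.820000) = 4.142782
step 1: c = 1.441537, f(c) = -0.996352 < 0 → new bracket [1.441537, 1.820000]
step 2: c = 1.514912, f(c) = -0.198637 < 0 → new bracket [1.514912, 1.820000]
step 3: c = 1.528871, f(c) = -0.037374 < 0 → new bracket [1.528871, 1.820000]
step 4: c = 1.531474, f(c) = -0.006954 < 0 → new bracket [1.531474, 1.820000]

1.531474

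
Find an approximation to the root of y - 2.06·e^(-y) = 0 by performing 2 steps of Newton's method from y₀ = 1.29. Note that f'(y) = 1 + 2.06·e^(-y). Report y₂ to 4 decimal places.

y_0 = 1.290000: f = 0.722942, f' = 1.567058 → y_1 = 1.290000 - (0.722942)/(1.567058) = 0.828663
y_1 = 0.828663: f = -0.070801, f' = 1.899464 → y_2 = 0.828663 - (-0.070801)/(1.899464) = 0.865937

0.8659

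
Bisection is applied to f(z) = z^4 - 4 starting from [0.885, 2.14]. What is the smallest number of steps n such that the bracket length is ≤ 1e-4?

Initial width b − a = 2.14 − 0.885 = 1.255000.
After n steps the width is (b−a)/2^n; need (b−a)/2^n ≤ 1e-4.
So n ≥ log₂(1.255000/1e-4) = log₂(12550.0000) ≈ 13.6154.
Hence n = 14.

14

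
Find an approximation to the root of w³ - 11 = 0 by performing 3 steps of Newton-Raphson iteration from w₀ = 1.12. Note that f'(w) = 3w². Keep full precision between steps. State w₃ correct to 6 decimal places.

w_0 = 1.120000: f = -9.595072, f' = 3.763200 → w_1 = 1.120000 - (-9.595072)/(3.763200) = 3.669711
w_1 = 3.669711: f = 38.419182, f' = 40.400334 → w_2 = 3.669711 - (38.419182)/(40.400334) = 2.718749
w_2 = 2.718749: f = 9.095892, f' = 22.174787 → w_3 = 2.718749 - (9.095892)/(22.174787) = 2.308558

2.308558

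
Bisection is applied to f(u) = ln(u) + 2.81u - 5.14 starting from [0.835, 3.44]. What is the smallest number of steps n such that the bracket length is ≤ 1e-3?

Initial width b − a = 3.44 − 0.835 = 2.605000.
After n steps the width is (b−a)/2^n; need (b−a)/2^n ≤ 1e-3.
So n ≥ log₂(2.605000/1e-3) = log₂(2605.0000) ≈ 11.3471.
Hence n = 12.

12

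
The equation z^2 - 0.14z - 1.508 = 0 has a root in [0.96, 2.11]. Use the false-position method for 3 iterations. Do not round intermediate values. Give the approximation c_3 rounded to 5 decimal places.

1.29402

False-position update: c = (a·f(b) − b·f(a))/(f(b) − f(a)); replace the endpoint whose sign matches f(c).
f(0.960000) = -0.720800, f(2.110000) = 2.648700
step 1: c = 1.206007, f(c) = -0.222388 < 0 → new bracket [1.206007, 2.110000]
step 2: c = 1.276028, f(c) = -0.058396 < 0 → new bracket [1.276028, 2.110000]
step 3: c = 1.294018, f(c) = -0.014679 < 0 → new bracket [1.294018, 2.110000]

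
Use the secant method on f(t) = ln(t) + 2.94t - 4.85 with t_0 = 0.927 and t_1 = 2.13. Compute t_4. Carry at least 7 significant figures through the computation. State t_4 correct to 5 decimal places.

1.50958

Secant update: t_(k+1) = t_k − f(t_k)·(t_k − t_(k-1))/(f(t_k) − f(t_(k-1))).
f(t_0) = -2.200422, f(t_1) = 2.168322
t_2 = 2.130000 - (2.168322)·(2.130000 - 0.927000)/(2.168322 - (-2.200422)) = 1.532920; f(t_2) = 0.083958
t_3 = 1.532920 - (0.083958)·(1.532920 - 2.130000)/(0.083958 - (2.168322)) = 1.508869; f(t_3) = -0.002564
t_4 = 1.508869 - (-0.002564)·(1.508869 - 1.532920)/(-0.002564 - (0.083958)) = 1.509582; f(t_4) = 0.000004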